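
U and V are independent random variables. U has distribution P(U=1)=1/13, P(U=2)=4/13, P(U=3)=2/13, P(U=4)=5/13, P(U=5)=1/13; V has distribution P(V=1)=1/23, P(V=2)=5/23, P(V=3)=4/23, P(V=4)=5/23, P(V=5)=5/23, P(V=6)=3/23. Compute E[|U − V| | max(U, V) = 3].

P(max(U, V) = 3) = 40/299.
Summing |U−V|·P(x,y) over outcomes with max(U, V) = 3 gives 38/299.
E[|U − V| | max(U, V) = 3] = (38/299) / (40/299) = 19/20.

19/20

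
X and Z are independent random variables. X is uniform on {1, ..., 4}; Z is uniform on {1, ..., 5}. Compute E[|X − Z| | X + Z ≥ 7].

Outcomes with X + Z ≥ 7: (2,5), (3,4), (3,5), (4,3), (4,4), (4,5), each with probability 1/20.
E[|X − Z| | X + Z ≥ 7] = (3 + 1 + 2 + 1 + 0 + 1) / 6 = 4/3.

4/3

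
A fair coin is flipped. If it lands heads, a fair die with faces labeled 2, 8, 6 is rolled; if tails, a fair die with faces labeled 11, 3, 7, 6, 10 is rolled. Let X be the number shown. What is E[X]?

191/30

E[X | heads] = (2+8+6)/3 = 16/3.
E[X | tails] = (11+3+7+6+10)/5 = 37/5.
E[X] = (1/2)·(16/3) + (1/2)·(37/5) = 191/30.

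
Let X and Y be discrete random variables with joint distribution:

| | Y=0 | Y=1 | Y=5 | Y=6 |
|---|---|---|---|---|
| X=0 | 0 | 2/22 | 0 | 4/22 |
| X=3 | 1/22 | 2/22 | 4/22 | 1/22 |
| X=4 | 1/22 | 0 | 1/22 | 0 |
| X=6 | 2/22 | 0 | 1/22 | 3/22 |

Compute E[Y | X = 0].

13/3

P(X = 0) = 3/11.
Σ Y·P over the event = 1·(2/22) + 6·(4/22) = 13/11.
E[Y | X = 0] = (13/11) / (3/11) = 13/3.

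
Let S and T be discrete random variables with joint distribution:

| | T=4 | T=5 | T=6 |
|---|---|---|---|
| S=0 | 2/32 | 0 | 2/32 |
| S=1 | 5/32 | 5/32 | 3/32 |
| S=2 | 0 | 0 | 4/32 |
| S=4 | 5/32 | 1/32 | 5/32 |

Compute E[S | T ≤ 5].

P(T ≤ 5) = 9/16.
Σ S·P over the event = 0·(2/32) + 1·(5/32) + 1·(5/32) + 4·(5/32) + 4·(1/32) = 17/16.
E[S | T ≤ 5] = (17/16) / (9/16) = 17/9.

17/9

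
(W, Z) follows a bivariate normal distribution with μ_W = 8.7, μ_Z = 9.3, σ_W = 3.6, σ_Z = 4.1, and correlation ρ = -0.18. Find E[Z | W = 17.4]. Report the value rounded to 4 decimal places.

7.5165

The regression of Z on W has slope ρ·σ_Z/σ_W and passes through (μ_W, μ_Z).
E[Z | W=17.4] = 9.3 + (-0.18)·(4.1/3.6)·(17.4 − (8.7)) = 9.3 + (-0.205)·(8.7) = 7.5165.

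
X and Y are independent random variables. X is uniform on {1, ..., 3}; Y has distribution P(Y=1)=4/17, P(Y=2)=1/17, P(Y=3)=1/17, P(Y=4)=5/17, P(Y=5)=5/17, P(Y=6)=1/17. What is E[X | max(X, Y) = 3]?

P(max(X, Y) = 3) = 8/51.
Summing X·P(x,y) over outcomes with max(X, Y) = 3 gives 7/17.
E[X | max(X, Y) = 3] = (7/17) / (8/51) = 21/8.

21/8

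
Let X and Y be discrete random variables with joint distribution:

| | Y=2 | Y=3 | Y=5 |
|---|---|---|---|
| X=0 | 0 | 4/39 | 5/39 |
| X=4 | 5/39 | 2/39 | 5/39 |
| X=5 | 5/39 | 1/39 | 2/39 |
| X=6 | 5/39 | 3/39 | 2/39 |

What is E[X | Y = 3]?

31/10

P(Y = 3) = 10/39.
Summing X·P(X=x,Y=y) over the conditioning event gives 31/39.
E[X | Y = 3] = (31/39) / (10/39) = 31/10.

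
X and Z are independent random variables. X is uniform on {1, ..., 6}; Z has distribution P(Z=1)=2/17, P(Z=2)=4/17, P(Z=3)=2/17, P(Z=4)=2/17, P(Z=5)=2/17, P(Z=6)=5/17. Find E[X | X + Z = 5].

13/5

P(X + Z = 5) = 5/51.
Summing X·P(x,y) over outcomes with X + Z = 5 gives 13/51.
E[X | X + Z = 5] = (13/51) / (5/51) = 13/5.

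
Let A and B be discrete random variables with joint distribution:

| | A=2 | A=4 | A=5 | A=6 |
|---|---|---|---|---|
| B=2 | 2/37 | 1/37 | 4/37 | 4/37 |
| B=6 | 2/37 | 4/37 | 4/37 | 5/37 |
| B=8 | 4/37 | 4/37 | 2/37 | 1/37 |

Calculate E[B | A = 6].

23/5

P(A = 6) = 10/37.
Summing B·P(A=x,B=y) over the conditioning event gives 46/37.
E[B | A = 6] = (46/37) / (10/37) = 23/5.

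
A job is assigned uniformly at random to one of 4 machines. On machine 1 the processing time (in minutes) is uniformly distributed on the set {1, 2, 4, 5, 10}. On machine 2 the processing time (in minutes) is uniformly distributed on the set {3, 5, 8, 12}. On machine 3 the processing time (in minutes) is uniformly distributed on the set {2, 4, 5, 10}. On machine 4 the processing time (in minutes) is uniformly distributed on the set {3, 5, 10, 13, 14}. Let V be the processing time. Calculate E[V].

513/80

E[V | machine 1] = (1+2+4+5+10)/5 = 22/5.
E[V | machine 2] = (3+5+8+12)/4 = 7.
E[V | machine 3] = (2+4+5+10)/4 = 21/4.
E[V | machine 4] = (3+5+10+13+14)/5 = 9.
E[V] = (1/4)·(22/5) + (1/4)·(7) + (1/4)·(21/4) + (1/4)·(9) = 513/80.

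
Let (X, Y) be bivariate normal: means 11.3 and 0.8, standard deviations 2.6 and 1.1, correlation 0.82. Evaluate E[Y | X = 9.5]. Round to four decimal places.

0.1755

E[Y | X=x] = μ_Y + ρ(σ_Y/σ_X)(x − μ_X) for jointly normal variables.
E[Y | X=9.5] = 0.8 + (0.82)·(1.1/2.6)·(9.5 − (11.3)) = 0.8 + (0.34692)·(-1.8) = 0.1755.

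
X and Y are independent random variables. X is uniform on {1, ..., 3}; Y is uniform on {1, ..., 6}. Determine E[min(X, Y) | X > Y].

Outcomes with X > Y: (2,1), (3,1), (3,2), each with probability 1/18.
E[min(X, Y) | X > Y] = (1 + 1 + 2) / 3 = 4/3.

4/3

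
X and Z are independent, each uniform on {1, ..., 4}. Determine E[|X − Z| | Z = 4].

P(Z = 4) = 1/4.
Summing |X−Z|·P(x,y) over outcomes with Z = 4 gives 3/8.
E[|X − Z| | Z = 4] = (3/8) / (1/4) = 3/2.

3/2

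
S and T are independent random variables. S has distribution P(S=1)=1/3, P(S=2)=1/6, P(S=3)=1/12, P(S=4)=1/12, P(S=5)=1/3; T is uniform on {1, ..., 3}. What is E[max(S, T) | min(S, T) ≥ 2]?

4

P(min(S, T) ≥ 2) = 4/9.
Summing max(S,T)·P(x,y) over outcomes with min(S, T) ≥ 2 gives 16/9.
E[max(S, T) | min(S, T) ≥ 2] = (16/9) / (4/9) = 4.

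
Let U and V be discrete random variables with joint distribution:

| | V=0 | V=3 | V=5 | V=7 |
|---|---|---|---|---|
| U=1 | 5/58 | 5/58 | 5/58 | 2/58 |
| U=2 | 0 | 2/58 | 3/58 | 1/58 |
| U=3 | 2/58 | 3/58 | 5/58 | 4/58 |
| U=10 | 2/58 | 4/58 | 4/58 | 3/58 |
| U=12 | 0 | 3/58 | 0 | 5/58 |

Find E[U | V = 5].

66/17

P(V = 5) = 17/58.
Σ U·P over the event = 1·(5/58) + 2·(3/58) + 3·(5/58) + 10·(4/58) = 33/29.
E[U | V = 5] = (33/29) / (17/58) = 66/17.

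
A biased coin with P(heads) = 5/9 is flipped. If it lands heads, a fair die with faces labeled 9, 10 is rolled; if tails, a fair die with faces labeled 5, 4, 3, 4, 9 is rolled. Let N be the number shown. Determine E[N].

E[N | heads] = (9+10)/2 = 19/2.
E[N | tails] = (5+4+3+4+9)/5 = 5.
By the law of total expectation,
E[N] = (5/9)·(19/2) + (4/9)·(5) = 15/2.

15/2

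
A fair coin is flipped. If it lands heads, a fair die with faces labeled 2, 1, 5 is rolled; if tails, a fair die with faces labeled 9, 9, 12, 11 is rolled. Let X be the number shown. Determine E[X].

155/24

E[X | heads] = (2+1+5)/3 = 8/3.
E[X | tails] = (9+9+12+11)/4 = 41/4.
E[X] = (1/2)·(8/3) + (1/2)·(41/4) = 155/24.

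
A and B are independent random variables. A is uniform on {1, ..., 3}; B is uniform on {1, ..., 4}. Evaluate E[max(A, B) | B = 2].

7/3

P(B = 2) = 1/4.
Summing max(A,B)·P(x,y) over outcomes with B = 2 gives 7/12.
E[max(A, B) | B = 2] = (7/12) / (1/4) = 7/3.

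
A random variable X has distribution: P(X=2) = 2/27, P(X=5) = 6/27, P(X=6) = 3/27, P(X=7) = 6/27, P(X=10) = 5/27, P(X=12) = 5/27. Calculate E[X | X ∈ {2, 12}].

64/7

P(X ∈ {2, 12}) = 7/27.
Σ over the event: 2·2/27 + 12·5/27 = 64/27.
E[X | X ∈ {2, 12}] = (64/27) / (7/27) = 64/7.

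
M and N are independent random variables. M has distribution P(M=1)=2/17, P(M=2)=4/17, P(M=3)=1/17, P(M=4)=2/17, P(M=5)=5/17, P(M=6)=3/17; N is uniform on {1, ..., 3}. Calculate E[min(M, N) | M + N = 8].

P(M + N = 8) = 8/51.
Summing min(M,N)·P(x,y) over outcomes with M + N = 8 gives 7/17.
E[min(M, N) | M + N = 8] = (7/17) / (8/51) = 21/8.

21/8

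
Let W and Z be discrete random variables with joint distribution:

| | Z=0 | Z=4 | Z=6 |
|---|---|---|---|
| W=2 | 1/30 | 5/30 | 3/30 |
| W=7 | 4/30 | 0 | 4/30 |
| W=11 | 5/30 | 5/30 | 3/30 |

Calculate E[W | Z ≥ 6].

67/10

P(Z ≥ 6) = 1/3.
Σ W·P over the event = 2·(3/30) + 7·(4/30) + 11·(3/30) = 67/30.
E[W | Z ≥ 6] = (67/30) / (1/3) = 67/10.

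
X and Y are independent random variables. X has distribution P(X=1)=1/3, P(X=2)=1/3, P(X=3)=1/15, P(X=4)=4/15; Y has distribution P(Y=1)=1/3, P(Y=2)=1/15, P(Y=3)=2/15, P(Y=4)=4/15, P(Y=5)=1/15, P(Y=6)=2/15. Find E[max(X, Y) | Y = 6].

6

P(Y = 6) = 2/15.
Summing max(X,Y)·P(x,y) over outcomes with Y = 6 gives 4/5.
E[max(X, Y) | Y = 6] = (4/5) / (2/15) = 6.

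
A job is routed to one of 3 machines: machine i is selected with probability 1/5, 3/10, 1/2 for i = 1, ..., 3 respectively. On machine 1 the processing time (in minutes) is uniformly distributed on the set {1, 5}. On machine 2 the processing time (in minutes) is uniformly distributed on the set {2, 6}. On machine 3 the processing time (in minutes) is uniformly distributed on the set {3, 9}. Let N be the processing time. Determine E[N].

24/5

E[N | machine 1] = (1+5)/2 = 3.
E[N | machine 2] = (2+6)/2 = 4.
E[N | machine 3] = (3+9)/2 = 6.
By the law of total expectation,
E[N] = (1/5)·(3) + (3/10)·(4) + (1/2)·(6) = 24/5.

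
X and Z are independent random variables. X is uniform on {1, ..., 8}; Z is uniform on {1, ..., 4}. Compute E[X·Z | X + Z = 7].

P(X + Z = 7) = 1/8.
Summing XZ·P(x,y) over outcomes with X + Z = 7 gives 5/4.
E[X·Z | X + Z = 7] = (5/4) / (1/8) = 10.

10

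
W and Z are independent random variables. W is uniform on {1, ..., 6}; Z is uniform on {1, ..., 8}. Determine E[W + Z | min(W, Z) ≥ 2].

P(min(W, Z) ≥ 2) = 35/48.
Summing (W+Z)·P(x,y) over outcomes with min(W, Z) ≥ 2 gives 105/16.
E[W + Z | min(W, Z) ≥ 2] = (105/16) / (35/48) = 9.

9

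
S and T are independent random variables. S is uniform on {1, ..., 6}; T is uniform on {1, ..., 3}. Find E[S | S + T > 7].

17/3

P(S + T > 7) = 1/6.
Summing S·P(x,y) over outcomes with S + T > 7 gives 17/18.
E[S | S + T > 7] = (17/18) / (1/6) = 17/3.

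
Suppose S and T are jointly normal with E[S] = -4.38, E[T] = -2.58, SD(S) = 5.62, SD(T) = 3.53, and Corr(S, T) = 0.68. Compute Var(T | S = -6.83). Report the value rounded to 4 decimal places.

6.6990

The conditional variance in a bivariate normal is σ_T²(1 − ρ²), independent of x.
Var(T | S=-6.83) = (3.53)²·(1 − (0.68)²) = 12.4609·0.5376 = 6.6990.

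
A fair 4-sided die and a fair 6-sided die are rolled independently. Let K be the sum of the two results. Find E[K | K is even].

P(K is even) = 1/2.
Σ over the event: 2·1/24 + 4·1/8 + 6·1/6 + 8·1/8 + 10·1/24 = 3.
E[K | K is even] = (3) / (1/2) = 6.

6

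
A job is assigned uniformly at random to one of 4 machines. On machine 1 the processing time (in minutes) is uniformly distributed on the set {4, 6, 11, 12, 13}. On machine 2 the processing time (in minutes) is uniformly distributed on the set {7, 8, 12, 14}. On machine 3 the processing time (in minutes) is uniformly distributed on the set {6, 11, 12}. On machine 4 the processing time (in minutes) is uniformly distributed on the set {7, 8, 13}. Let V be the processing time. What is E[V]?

769/80

E[V | machine 1] = (4+6+11+12+13)/5 = 46/5.
E[V | machine 2] = (7+8+12+14)/4 = 41/4.
E[V | machine 3] = (6+11+12)/3 = 29/3.
E[V | machine 4] = (7+8+13)/3 = 28/3.
E[V] = (1/4)·(46/5) + (1/4)·(41/4) + (1/4)·(29/3) + (1/4)·(28/3) = 769/80.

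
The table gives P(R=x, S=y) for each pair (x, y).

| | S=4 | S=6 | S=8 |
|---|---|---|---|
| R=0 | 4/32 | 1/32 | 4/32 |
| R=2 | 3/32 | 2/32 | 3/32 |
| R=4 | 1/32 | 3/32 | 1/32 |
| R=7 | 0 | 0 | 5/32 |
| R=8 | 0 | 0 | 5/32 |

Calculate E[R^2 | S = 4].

P(S = 4) = 1/4.
Σ R^2·P over the event = 0·(4/32) + 4·(3/32) + 16·(1/32) = 7/8.
E[R^2 | S = 4] = (7/8) / (1/4) = 7/2.

7/2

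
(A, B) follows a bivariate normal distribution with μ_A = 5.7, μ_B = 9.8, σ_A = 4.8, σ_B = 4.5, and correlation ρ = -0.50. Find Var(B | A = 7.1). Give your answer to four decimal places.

The conditional variance in a bivariate normal is σ_B²(1 − ρ²), independent of x.
Var(B | A=7.1) = (4.5)²·(1 − (-0.50)²) = 20.25·0.75 = 15.1875.

15.1875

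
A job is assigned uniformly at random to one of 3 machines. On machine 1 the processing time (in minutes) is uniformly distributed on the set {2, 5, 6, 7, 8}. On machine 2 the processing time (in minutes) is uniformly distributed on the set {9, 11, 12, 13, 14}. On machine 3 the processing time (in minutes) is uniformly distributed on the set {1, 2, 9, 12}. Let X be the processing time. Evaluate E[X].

39/5

E[X | machine 1] = (2+5+6+7+8)/5 = 28/5.
E[X | machine 2] = (9+11+12+13+14)/5 = 59/5.
E[X | machine 3] = (1+2+9+12)/4 = 6.
E[X] = (1/3)·(28/5) + (1/3)·(59/5) + (1/3)·(6) = 39/5.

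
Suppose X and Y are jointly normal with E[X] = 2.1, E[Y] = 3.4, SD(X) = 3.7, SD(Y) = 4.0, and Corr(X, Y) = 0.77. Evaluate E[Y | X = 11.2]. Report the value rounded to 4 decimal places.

10.9751

The regression of Y on X has slope ρ·σ_Y/σ_X and passes through (μ_X, μ_Y).
E[Y | X=11.2] = 3.4 + (0.77)·(4.0/3.7)·(11.2 − (2.1)) = 3.4 + (0.83243)·(9.1) = 10.9751.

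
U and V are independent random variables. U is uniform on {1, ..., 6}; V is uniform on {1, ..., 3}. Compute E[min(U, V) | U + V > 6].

P(U + V > 6) = 1/3.
Summing min(U,V)·P(x,y) over outcomes with U + V > 6 gives 7/9.
E[min(U, V) | U + V > 6] = (7/9) / (1/3) = 7/3.

7/3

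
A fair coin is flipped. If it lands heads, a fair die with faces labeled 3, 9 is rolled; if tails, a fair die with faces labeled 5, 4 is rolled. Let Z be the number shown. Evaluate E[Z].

21/4

E[Z | heads] = (3+9)/2 = 6.
E[Z | tails] = (5+4)/2 = 9/2.
By the law of total expectation,
E[Z] = (1/2)·(6) + (1/2)·(9/2) = 21/4.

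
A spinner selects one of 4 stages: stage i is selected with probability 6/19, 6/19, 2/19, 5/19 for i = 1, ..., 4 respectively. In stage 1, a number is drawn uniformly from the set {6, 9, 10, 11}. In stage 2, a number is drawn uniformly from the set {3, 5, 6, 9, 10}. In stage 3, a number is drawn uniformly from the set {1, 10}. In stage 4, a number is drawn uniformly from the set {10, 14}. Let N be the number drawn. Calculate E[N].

823/95

E[N | stage 1] = (6+9+10+11)/4 = 9.
E[N | stage 2] = (3+5+6+9+10)/5 = 33/5.
E[N | stage 3] = (1+10)/2 = 11/2.
E[N | stage 4] = (10+14)/2 = 12.
By the law of total expectation,
E[N] = (6/19)·(9) + (6/19)·(33/5) + (2/19)·(11/2) + (5/19)·(12) = 823/95.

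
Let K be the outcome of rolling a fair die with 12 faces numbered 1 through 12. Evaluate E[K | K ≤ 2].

Given K ≤ 2, K is equally likely to be any of {1, 2}.
E[K | K ≤ 2] = (1 + 2) / 2 = 3/2.

3/2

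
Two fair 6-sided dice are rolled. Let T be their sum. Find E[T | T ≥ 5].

116/15

P(T ≥ 5) = 5/6.
Σ over the event: 5·1/9 + 6·5/36 + 7·1/6 + 8·5/36 + 9·1/9 + 10·1/12 + 11·1/18 + 12·1/36 = 58/9.
E[T | T ≥ 5] = (58/9) / (5/6) = 116/15.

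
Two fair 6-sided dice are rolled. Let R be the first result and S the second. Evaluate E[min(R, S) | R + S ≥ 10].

P(R + S ≥ 10) = 1/6.
Summing min(R,S)·P(x,y) over outcomes with R + S ≥ 10 gives 29/36.
E[min(R, S) | R + S ≥ 10] = (29/36) / (1/6) = 29/6.

29/6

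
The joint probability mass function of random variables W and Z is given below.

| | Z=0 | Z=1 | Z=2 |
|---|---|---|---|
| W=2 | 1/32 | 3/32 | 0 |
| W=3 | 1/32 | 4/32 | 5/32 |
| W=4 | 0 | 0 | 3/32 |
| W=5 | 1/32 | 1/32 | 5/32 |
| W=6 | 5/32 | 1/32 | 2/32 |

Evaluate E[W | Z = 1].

P(Z = 1) = 9/32.
Σ W·P over the event = 2·(3/32) + 3·(4/32) + 5·(1/32) + 6·(1/32) = 29/32.
E[W | Z = 1] = (29/32) / (9/32) = 29/9.

29/9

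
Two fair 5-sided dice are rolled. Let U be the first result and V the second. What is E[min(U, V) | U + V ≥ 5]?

48/19

P(U + V ≥ 5) = 19/25.
Summing min(U,V)·P(x,y) over outcomes with U + V ≥ 5 gives 48/25.
E[min(U, V) | U + V ≥ 5] = (48/25) / (19/25) = 48/19.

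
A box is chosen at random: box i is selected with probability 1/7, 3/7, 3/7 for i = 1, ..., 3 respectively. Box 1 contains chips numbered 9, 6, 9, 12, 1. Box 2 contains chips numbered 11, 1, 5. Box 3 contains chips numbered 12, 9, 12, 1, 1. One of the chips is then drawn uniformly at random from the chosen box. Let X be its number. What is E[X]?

227/35

E[X | box 1] = (9+6+9+12+1)/5 = 37/5.
E[X | box 2] = (11+1+5)/3 = 17/3.
E[X | box 3] = (12+9+12+1+1)/5 = 7.
By the law of total expectation,
E[X] = (1/7)·(37/5) + (3/7)·(17/3) + (3/7)·(7) = 227/35.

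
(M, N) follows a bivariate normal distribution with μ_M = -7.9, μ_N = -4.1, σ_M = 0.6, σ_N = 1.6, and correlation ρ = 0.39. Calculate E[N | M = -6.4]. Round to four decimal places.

The regression of N on M has slope ρ·σ_N/σ_M and passes through (μ_M, μ_N).
E[N | M=-6.4] = -4.1 + (0.39)·(1.6/0.6)·(-6.4 − (-7.9)) = -4.1 + (1.04)·(1.5) = -2.5400.

-2.5400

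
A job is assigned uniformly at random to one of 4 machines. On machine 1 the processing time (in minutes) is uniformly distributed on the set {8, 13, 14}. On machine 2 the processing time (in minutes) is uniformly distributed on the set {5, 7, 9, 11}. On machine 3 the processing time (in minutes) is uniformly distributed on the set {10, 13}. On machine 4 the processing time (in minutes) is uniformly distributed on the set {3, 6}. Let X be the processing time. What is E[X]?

107/12

E[X | machine 1] = (8+13+14)/3 = 35/3.
E[X | machine 2] = (5+7+9+11)/4 = 8.
E[X | machine 3] = (10+13)/2 = 23/2.
E[X | machine 4] = (3+6)/2 = 9/2.
E[X] = (1/4)·(35/3) + (1/4)·(8) + (1/4)·(23/2) + (1/4)·(9/2) = 107/12.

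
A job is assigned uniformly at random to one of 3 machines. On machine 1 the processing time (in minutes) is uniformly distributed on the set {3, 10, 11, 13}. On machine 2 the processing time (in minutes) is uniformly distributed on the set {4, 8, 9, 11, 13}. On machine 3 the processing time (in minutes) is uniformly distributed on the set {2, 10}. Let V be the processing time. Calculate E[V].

E[V | machine 1] = (3+10+11+13)/4 = 37/4.
E[V | machine 2] = (4+8+9+11+13)/5 = 9.
E[V | machine 3] = (2+10)/2 = 6.
E[V] = (1/3)·(37/4) + (1/3)·(9) + (1/3)·(6) = 97/12.

97/12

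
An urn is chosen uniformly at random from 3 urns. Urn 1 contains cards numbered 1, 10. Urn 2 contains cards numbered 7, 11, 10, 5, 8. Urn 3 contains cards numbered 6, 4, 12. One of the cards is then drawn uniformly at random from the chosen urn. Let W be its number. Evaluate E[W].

631/90

E[W | urn 1] = (1+10)/2 = 11/2.
E[W | urn 2] = (7+11+10+5+8)/5 = 41/5.
E[W | urn 3] = (6+4+12)/3 = 22/3.
By the law of total expectation,
E[W] = (1/3)·(11/2) + (1/3)·(41/5) + (1/3)·(22/3) = 631/90.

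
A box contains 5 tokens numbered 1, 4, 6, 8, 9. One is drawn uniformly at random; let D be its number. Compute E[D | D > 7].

P(D > 7) = 2/5.
Σ over the event: 8·1/5 + 9·1/5 = 17/5.
E[D | D > 7] = (17/5) / (2/5) = 17/2.

17/2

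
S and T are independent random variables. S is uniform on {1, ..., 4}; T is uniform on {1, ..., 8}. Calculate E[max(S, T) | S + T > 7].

P(S + T > 7) = 7/16.
Summing max(S,T)·P(x,y) over outcomes with S + T > 7 gives 23/8.
E[max(S, T) | S + T > 7] = (23/8) / (7/16) = 46/7.

46/7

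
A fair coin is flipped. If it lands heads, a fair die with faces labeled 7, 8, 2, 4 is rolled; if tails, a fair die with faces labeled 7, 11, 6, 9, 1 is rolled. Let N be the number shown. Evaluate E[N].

241/40

E[N | heads] = (7+8+2+4)/4 = 21/4.
E[N | tails] = (7+11+6+9+1)/5 = 34/5.
By the law of total expectation,
E[N] = (1/2)·(21/4) + (1/2)·(34/5) = 241/40.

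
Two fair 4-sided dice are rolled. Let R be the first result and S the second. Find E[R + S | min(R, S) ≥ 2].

Outcomes with min(R, S) ≥ 2: (2,2), (2,3), (2,4), (3,2), (3,3), (3,4), (4,2), (4,3), (4,4), each with probability 1/16.
E[R + S | min(R, S) ≥ 2] = (4 + 5 + 6 + 5 + 6 + 7 + 6 + 7 + 8) / 9 = 6.

6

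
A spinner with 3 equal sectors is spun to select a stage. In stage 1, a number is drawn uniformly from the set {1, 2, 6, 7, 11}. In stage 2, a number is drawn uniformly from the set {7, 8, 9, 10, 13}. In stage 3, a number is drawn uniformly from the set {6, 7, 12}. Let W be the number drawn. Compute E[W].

E[W | stage 1] = (1+2+6+7+11)/5 = 27/5.
E[W | stage 2] = (7+8+9+10+13)/5 = 47/5.
E[W | stage 3] = (6+7+12)/3 = 25/3.
By the law of total expectation,
E[W] = (1/3)·(27/5) + (1/3)·(47/5) + (1/3)·(25/3) = 347/45.

347/45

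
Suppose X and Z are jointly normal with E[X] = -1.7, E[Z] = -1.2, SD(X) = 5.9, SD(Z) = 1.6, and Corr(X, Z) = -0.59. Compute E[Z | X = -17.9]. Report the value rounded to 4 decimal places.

1.3920

E[Z | X=x] = μ_Z + ρ(σ_Z/σ_X)(x − μ_X) for jointly normal variables.
E[Z | X=-17.9] = -1.2 + (-0.59)·(1.6/5.9)·(-17.9 − (-1.7)) = -1.2 + (-0.16)·(-16.2) = 1.3920.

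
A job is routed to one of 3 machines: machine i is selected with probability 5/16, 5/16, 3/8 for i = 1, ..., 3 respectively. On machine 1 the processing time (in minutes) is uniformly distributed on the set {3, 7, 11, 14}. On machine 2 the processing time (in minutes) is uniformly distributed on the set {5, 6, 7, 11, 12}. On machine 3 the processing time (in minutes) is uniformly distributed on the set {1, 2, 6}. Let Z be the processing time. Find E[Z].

E[Z | machine 1] = (3+7+11+14)/4 = 35/4.
E[Z | machine 2] = (5+6+7+11+12)/5 = 41/5.
E[Z | machine 3] = (1+2+6)/3 = 3.
E[Z] = (5/16)·(35/4) + (5/16)·(41/5) + (3/8)·(3) = 411/64.

411/64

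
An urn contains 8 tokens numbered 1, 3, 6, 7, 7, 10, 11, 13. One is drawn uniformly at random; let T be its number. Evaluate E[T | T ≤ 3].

2

P(T ≤ 3) = 1/4.
Σ over the event: 1·1/8 + 3·1/8 = 1/2.
E[T | T ≤ 3] = (1/2) / (1/4) = 2.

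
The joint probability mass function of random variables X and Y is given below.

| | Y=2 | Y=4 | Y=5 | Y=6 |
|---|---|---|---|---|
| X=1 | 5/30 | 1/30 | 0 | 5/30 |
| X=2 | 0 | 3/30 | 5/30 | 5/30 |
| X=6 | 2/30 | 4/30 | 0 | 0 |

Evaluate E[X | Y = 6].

3/2

P(Y = 6) = 1/3.
Σ X·P over the event = 1·(5/30) + 2·(5/30) = 1/2.
E[X | Y = 6] = (1/2) / (1/3) = 3/2.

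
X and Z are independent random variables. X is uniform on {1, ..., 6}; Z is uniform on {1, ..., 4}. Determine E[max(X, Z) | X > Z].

P(X > Z) = 7/12.
Summing max(X,Z)·P(x,y) over outcomes with X > Z gives 8/3.
E[max(X, Z) | X > Z] = (8/3) / (7/12) = 32/7.

32/7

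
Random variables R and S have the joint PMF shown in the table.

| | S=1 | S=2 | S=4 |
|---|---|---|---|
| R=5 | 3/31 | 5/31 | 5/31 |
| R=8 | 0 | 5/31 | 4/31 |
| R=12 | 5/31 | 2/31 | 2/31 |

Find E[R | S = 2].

89/12

P(S = 2) = 12/31.
Σ R·P over the event = 5·(5/31) + 8·(5/31) + 12·(2/31) = 89/31.
E[R | S = 2] = (89/31) / (12/31) = 89/12.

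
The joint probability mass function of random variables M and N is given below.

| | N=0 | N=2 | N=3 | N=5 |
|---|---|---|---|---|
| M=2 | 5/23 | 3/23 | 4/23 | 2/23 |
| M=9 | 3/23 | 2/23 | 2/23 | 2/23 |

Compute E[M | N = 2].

24/5

P(N = 2) = 5/23.
Σ M·P over the event = 2·(3/23) + 9·(2/23) = 24/23.
E[M | N = 2] = (24/23) / (5/23) = 24/5.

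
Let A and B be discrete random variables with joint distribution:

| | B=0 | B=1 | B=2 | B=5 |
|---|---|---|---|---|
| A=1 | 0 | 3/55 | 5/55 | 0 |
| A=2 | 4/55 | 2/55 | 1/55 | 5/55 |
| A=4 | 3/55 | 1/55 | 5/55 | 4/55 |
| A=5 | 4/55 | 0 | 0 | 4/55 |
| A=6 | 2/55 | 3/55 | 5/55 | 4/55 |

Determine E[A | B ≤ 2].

69/19

P(B ≤ 2) = 38/55.
Summing A·P(A=x,B=y) over the conditioning event gives 138/55.
E[A | B ≤ 2] = (138/55) / (38/55) = 69/19.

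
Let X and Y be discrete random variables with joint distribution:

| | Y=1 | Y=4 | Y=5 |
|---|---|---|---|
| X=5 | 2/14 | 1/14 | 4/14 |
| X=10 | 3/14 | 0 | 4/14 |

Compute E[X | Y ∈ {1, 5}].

P(Y ∈ {1, 5}) = 13/14.
Σ X·P over the event = 5·(2/14) + 5·(4/14) + 10·(3/14) + 10·(4/14) = 50/7.
E[X | Y ∈ {1, 5}] = (50/7) / (13/14) = 100/13.

100/13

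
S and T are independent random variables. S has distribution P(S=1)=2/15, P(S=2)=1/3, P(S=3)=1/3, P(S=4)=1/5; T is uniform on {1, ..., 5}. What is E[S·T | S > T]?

P(S > T) = 8/25.
Summing ST·P(x,y) over outcomes with S > T gives 127/75.
E[S·T | S > T] = (127/75) / (8/25) = 127/24.

127/24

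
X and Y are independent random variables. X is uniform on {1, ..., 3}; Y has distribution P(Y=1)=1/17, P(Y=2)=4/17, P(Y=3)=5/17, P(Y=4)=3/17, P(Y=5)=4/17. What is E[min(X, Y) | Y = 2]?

5/3

P(Y = 2) = 4/17.
Summing min(X,Y)·P(x,y) over outcomes with Y = 2 gives 20/51.
E[min(X, Y) | Y = 2] = (20/51) / (4/17) = 5/3.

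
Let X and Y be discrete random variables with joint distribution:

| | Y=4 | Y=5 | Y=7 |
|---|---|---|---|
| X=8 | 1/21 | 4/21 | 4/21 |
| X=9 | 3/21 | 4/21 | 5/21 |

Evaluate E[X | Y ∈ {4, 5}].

P(Y ∈ {4, 5}) = 4/7.
Σ X·P over the event = 8·(1/21) + 8·(4/21) + 9·(3/21) + 9·(4/21) = 103/21.
E[X | Y ∈ {4, 5}] = (103/21) / (4/7) = 103/12.

103/12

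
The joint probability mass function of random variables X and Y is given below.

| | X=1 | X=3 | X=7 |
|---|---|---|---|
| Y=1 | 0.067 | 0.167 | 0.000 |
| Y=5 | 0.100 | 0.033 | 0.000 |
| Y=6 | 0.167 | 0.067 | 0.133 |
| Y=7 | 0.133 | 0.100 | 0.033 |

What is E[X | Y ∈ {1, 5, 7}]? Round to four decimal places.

P(Y ∈ {1, 5, 7}) = 0.633.
Summing X·P(X=x,Y=y) over the conditioning event gives 1.431.
E[X | Y ∈ {1, 5, 7}] = (1.431) / (0.633) = 2.2607.

2.2607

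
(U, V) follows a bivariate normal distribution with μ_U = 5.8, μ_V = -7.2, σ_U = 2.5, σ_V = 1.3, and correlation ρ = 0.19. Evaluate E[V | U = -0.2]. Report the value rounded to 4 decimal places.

-7.7928

E[V | U=x] = μ_V + ρ(σ_V/σ_U)(x − μ_U) for jointly normal variables.
E[V | U=-0.2] = -7.2 + (0.19)·(1.3/2.5)·(-0.2 − (5.8)) = -7.2 + (0.0988)·(-6) = -7.7928.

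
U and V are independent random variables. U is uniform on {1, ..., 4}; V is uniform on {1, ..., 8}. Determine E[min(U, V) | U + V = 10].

3

P(U + V = 10) = 3/32.
Summing min(U,V)·P(x,y) over outcomes with U + V = 10 gives 9/32.
E[min(U, V) | U + V = 10] = (9/32) / (3/32) = 3.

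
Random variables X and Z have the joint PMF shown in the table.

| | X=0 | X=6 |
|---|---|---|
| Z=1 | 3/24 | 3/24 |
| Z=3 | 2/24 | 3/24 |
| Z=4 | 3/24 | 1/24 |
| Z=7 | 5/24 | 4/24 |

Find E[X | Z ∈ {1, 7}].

P(Z ∈ {1, 7}) = 5/8.
Σ X·P over the event = 0·(3/24) + 0·(5/24) + 6·(3/24) + 6·(4/24) = 7/4.
E[X | Z ∈ {1, 7}] = (7/4) / (5/8) = 14/5.

14/5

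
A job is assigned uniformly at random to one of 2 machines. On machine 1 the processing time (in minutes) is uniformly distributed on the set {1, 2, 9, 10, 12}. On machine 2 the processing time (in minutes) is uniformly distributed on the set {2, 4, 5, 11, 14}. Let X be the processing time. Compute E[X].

E[X | machine 1] = (1+2+9+10+12)/5 = 34/5.
E[X | machine 2] = (2+4+5+11+14)/5 = 36/5.
E[X] = (1/2)·(34/5) + (1/2)·(36/5) = 7.

7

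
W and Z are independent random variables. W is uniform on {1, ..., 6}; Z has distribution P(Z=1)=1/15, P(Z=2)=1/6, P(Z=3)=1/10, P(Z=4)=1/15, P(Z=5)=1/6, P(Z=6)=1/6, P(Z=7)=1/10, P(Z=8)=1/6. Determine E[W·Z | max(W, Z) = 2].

P(max(W, Z) = 2) = 1/15.
Summing WZ·P(x,y) over outcomes with max(W, Z) = 2 gives 17/90.
E[W·Z | max(W, Z) = 2] = (17/90) / (1/15) = 17/6.

17/6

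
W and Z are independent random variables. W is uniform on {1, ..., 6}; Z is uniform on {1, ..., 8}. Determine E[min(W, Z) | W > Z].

7/3

P(W > Z) = 5/16.
Summing min(W,Z)·P(x,y) over outcomes with W > Z gives 35/48.
E[min(W, Z) | W > Z] = (35/48) / (5/16) = 7/3.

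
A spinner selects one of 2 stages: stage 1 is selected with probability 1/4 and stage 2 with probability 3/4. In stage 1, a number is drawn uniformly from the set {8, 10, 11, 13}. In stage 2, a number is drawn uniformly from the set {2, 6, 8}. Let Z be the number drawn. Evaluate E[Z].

53/8

E[Z | stage 1] = (8+10+11+13)/4 = 21/2.
E[Z | stage 2] = (2+6+8)/3 = 16/3.
E[Z] = (1/4)·(21/2) + (3/4)·(16/3) = 53/8.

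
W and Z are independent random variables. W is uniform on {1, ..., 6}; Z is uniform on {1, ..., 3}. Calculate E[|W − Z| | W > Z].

P(W > Z) = 2/3.
Summing |W−Z|·P(x,y) over outcomes with W > Z gives 31/18.
E[|W − Z| | W > Z] = (31/18) / (2/3) = 31/12.

31/12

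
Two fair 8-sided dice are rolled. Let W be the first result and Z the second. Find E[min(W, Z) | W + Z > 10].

37/7

P(W + Z > 10) = 21/64.
Summing min(W,Z)·P(x,y) over outcomes with W + Z > 10 gives 111/64.
E[min(W, Z) | W + Z > 10] = (111/64) / (21/64) = 37/7.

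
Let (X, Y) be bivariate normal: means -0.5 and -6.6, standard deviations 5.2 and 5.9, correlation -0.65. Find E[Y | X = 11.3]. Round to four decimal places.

-15.3025

E[Y | X=x] = μ_Y + ρ(σ_Y/σ_X)(x − μ_X) for jointly normal variables.
E[Y | X=11.3] = -6.6 + (-0.65)·(5.9/5.2)·(11.3 − (-0.5)) = -6.6 + (-0.7375)·(11.8) = -15.3025.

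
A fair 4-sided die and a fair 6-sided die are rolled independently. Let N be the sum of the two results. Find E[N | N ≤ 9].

P(N ≤ 9) = 23/24.
Σ over the event: 2·1/24 + 3·1/12 + 4·1/8 + 5·1/6 + 6·1/6 + 7·1/6 + 8·1/8 + 9·1/12 = 67/12.
E[N | N ≤ 9] = (67/12) / (23/24) = 134/23.

134/23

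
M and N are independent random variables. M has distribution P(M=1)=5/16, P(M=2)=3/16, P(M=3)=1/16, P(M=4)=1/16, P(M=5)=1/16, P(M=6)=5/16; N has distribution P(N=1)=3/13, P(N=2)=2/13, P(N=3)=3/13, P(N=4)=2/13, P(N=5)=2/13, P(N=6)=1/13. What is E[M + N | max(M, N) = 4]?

41/7

P(max(M, N) = 4) = 7/52.
Summing (M+N)·P(x,y) over outcomes with max(M, N) = 4 gives 41/52.
E[M + N | max(M, N) = 4] = (41/52) / (7/52) = 41/7.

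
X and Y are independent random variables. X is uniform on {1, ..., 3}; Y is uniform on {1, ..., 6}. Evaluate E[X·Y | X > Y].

P(X > Y) = 1/6.
Summing XY·P(x,y) over outcomes with X > Y gives 11/18.
E[X·Y | X > Y] = (11/18) / (1/6) = 11/3.

11/3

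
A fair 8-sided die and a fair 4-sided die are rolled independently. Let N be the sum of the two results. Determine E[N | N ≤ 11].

P(N ≤ 11) = 31/32.
E[N | N ≤ 11] = (53/8) / (31/32) = 212/31.

212/31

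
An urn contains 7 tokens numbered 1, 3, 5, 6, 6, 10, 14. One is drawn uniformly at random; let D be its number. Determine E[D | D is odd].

3

P(D is odd) = 3/7.
Σ over the event: 1·1/7 + 3·1/7 + 5·1/7 = 9/7.
E[D | D is odd] = (9/7) / (3/7) = 3.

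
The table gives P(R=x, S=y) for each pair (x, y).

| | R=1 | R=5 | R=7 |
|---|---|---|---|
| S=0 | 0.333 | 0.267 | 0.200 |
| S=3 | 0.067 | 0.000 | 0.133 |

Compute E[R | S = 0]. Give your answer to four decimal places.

3.8350

P(S = 0) = 0.800.
Σ R·P over the event = 1·(0.333) + 5·(0.267) + 7·(0.200) = 3.068.
E[R | S = 0] = (3.068) / (0.800) = 3.8350.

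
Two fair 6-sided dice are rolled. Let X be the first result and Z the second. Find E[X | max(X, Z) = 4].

Outcomes with max(X, Z) = 4: (1,4), (2,4), (3,4), (4,1), (4,2), (4,3), (4,4), each with probability 1/36.
E[X | max(X, Z) = 4] = (1 + 2 + 3 + 4 + 4 + 4 + 4) / 7 = 22/7.

22/7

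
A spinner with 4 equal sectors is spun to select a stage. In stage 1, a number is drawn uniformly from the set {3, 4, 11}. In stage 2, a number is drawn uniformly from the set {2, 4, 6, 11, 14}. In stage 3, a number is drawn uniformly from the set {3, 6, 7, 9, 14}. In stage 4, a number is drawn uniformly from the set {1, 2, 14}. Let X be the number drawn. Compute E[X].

403/60

E[X | stage 1] = (3+4+11)/3 = 6.
E[X | stage 2] = (2+4+6+11+14)/5 = 37/5.
E[X | stage 3] = (3+6+7+9+14)/5 = 39/5.
E[X | stage 4] = (1+2+14)/3 = 17/3.
By the law of total expectation,
E[X] = (1/4)·(6) + (1/4)·(37/5) + (1/4)·(39/5) + (1/4)·(17/3) = 403/60.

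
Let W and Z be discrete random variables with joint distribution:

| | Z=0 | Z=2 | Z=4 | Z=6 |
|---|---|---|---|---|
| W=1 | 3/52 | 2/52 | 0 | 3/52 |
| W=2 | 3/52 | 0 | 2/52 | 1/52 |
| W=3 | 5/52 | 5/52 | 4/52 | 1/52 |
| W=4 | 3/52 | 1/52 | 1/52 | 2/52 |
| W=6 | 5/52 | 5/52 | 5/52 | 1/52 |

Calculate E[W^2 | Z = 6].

21/2

P(Z = 6) = 2/13.
Σ W^2·P over the event = 1·(3/52) + 4·(1/52) + 9·(1/52) + 16·(2/52) + 36·(1/52) = 21/13.
E[W^2 | Z = 6] = (21/13) / (2/13) = 21/2.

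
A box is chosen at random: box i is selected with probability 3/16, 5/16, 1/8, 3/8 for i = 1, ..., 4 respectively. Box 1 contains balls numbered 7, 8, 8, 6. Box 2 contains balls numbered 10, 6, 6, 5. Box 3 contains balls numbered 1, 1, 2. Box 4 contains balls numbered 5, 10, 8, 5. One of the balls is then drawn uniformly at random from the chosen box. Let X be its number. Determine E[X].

E[X | box 1] = (7+8+8+6)/4 = 29/4.
E[X | box 2] = (10+6+6+5)/4 = 27/4.
E[X | box 3] = (1+1+2)/3 = 4/3.
E[X | box 4] = (5+10+8+5)/4 = 7.
By the law of total expectation,
E[X] = (3/16)·(29/4) + (5/16)·(27/4) + (1/8)·(4/3) + (3/8)·(7) = 601/96.

601/96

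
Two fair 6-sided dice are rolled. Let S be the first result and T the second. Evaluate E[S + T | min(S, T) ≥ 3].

9

P(min(S, T) ≥ 3) = 4/9.
Summing (S+T)·P(x,y) over outcomes with min(S, T) ≥ 3 gives 4.
E[S + T | min(S, T) ≥ 3] = (4) / (4/9) = 9.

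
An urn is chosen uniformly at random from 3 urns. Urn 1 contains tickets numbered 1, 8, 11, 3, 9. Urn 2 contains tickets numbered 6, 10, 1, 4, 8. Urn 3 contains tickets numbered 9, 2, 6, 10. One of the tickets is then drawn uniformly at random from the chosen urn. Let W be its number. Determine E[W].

379/60

E[W | urn 1] = (1+8+11+3+9)/5 = 32/5.
E[W | urn 2] = (6+10+1+4+8)/5 = 29/5.
E[W | urn 3] = (9+2+6+10)/4 = 27/4.
E[W] = (1/3)·(32/5) + (1/3)·(29/5) + (1/3)·(27/4) = 379/60.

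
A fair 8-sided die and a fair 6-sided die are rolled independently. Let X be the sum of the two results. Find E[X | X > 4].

P(X > 4) = 7/8.
E[X | X > 4] = (91/12) / (7/8) = 26/3.

26/3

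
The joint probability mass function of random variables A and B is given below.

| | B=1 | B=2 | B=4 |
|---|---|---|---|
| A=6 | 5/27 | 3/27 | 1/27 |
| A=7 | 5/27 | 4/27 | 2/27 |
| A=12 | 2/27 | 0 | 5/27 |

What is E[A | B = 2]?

P(B = 2) = 7/27.
Summing A·P(A=x,B=y) over the conditioning event gives 46/27.
E[A | B = 2] = (46/27) / (7/27) = 46/7.

46/7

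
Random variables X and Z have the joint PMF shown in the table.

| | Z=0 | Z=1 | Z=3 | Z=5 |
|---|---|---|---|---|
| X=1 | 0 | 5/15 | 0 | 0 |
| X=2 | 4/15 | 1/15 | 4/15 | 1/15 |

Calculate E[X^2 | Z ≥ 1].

29/11

P(Z ≥ 1) = 11/15.
Summing X^2·P(X=x,Z=y) over the conditioning event gives 29/15.
E[X^2 | Z ≥ 1] = (29/15) / (11/15) = 29/11.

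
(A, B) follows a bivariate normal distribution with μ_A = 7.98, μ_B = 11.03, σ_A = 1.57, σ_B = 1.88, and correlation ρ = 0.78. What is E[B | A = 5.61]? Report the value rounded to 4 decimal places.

E[B | A=x] = μ_B + ρ(σ_B/σ_A)(x − μ_A) for jointly normal variables.
E[B | A=5.61] = 11.03 + (0.78)·(1.88/1.57)·(5.61 − (7.98)) = 11.03 + (0.93401)·(-2.37) = 8.8164.

8.8164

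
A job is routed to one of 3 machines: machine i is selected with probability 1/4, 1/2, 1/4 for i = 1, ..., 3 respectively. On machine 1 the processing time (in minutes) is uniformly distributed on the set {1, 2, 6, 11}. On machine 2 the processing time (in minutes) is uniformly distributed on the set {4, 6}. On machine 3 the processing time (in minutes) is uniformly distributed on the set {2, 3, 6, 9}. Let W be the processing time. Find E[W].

5

E[W | machine 1] = (1+2+6+11)/4 = 5.
E[W | machine 2] = (4+6)/2 = 5.
E[W | machine 3] = (2+3+6+9)/4 = 5.
E[W] = (1/4)·(5) + (1/2)·(5) + (1/4)·(5) = 5.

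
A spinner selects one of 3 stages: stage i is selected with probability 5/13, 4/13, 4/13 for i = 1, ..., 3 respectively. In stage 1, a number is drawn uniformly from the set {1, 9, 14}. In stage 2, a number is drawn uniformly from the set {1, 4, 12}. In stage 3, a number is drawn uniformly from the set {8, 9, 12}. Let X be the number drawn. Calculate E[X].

E[X | stage 1] = (1+9+14)/3 = 8.
E[X | stage 2] = (1+4+12)/3 = 17/3.
E[X | stage 3] = (8+9+12)/3 = 29/3.
E[X] = (5/13)·(8) + (4/13)·(17/3) + (4/13)·(29/3) = 304/39.

304/39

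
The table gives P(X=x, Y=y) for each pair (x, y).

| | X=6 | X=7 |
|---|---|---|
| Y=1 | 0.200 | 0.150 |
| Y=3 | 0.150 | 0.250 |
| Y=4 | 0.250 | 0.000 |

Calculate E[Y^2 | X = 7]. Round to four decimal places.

P(X = 7) = 0.400.
Σ Y^2·P over the event = 1·(0.150) + 9·(0.250) = 2.400.
E[Y^2 | X = 7] = (2.400) / (0.400) = 6.0000.

6.0000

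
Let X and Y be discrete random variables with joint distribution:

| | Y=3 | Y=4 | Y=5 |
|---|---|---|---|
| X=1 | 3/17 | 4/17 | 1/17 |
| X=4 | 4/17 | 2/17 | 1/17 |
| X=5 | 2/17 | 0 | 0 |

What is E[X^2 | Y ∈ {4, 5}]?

53/8

P(Y ∈ {4, 5}) = 8/17.
Σ X^2·P over the event = 1·(4/17) + 1·(1/17) + 16·(2/17) + 16·(1/17) = 53/17.
E[X^2 | Y ∈ {4, 5}] = (53/17) / (8/17) = 53/8.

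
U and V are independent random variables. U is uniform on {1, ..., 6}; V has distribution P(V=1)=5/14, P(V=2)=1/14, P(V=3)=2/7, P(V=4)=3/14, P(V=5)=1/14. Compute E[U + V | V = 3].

P(V = 3) = 2/7.
Summing (U+V)·P(x,y) over outcomes with V = 3 gives 13/7.
E[U + V | V = 3] = (13/7) / (2/7) = 13/2.

13/2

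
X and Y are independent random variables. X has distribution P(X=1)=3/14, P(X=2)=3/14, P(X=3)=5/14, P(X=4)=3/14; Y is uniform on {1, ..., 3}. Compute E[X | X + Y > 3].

32/11

P(X + Y > 3) = 11/14.
Summing X·P(x,y) over outcomes with X + Y > 3 gives 16/7.
E[X | X + Y > 3] = (16/7) / (11/14) = 32/11.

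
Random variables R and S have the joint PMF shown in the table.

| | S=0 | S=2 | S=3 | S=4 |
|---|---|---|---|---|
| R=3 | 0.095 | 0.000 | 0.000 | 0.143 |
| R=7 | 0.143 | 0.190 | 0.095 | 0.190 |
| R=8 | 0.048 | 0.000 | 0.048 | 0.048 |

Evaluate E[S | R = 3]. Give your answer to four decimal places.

P(R = 3) = 0.238.
Σ S·P over the event = 0·(0.095) + 4·(0.143) = 0.572.
E[S | R = 3] = (0.572) / (0.238) = 2.4034.

2.4034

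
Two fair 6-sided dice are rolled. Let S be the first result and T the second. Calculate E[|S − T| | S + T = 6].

P(S + T = 6) = 5/36.
Summing |S−T|·P(x,y) over outcomes with S + T = 6 gives 1/3.
E[|S − T| | S + T = 6] = (1/3) / (5/36) = 12/5.

12/5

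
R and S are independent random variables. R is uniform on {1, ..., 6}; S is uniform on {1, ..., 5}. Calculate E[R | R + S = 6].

P(R + S = 6) = 1/6.
Summing R·P(x,y) over outcomes with R + S = 6 gives 1/2.
E[R | R + S = 6] = (1/2) / (1/6) = 3.

3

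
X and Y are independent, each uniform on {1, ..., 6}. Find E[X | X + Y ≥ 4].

P(X + Y ≥ 4) = 11/12.
Summing X·P(x,y) over outcomes with X + Y ≥ 4 gives 61/18.
E[X | X + Y ≥ 4] = (61/18) / (11/12) = 122/33.

122/33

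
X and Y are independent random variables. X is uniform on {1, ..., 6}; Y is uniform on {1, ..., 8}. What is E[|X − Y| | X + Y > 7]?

74/27

P(X + Y > 7) = 9/16.
Summing |X−Y|·P(x,y) over outcomes with X + Y > 7 gives 37/24.
E[|X − Y| | X + Y > 7] = (37/24) / (9/16) = 74/27.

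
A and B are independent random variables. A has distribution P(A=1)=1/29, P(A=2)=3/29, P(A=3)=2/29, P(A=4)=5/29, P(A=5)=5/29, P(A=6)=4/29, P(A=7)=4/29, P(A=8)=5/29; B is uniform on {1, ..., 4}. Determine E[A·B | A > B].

P(A > B) = 47/58.
Summing AB·P(x,y) over outcomes with A > B gives 657/58.
E[A·B | A > B] = (657/58) / (47/58) = 657/47.

657/47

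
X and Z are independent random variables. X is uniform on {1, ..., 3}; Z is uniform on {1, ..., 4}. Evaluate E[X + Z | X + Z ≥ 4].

46/9

Outcomes with X + Z ≥ 4: (1,3), (1,4), (2,2), (2,3), (2,4), (3,1), (3,2), (3,3), (3,4), each with probability 1/12.
E[X + Z | X + Z ≥ 4] = (4 + 5 + 4 + 5 + 6 + 4 + 5 + 6 + 7) / 9 = 46/9.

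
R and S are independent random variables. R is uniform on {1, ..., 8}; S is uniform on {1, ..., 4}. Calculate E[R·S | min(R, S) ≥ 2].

P(min(R, S) ≥ 2) = 21/32.
Summing RS·P(x,y) over outcomes with min(R, S) ≥ 2 gives 315/32.
E[R·S | min(R, S) ≥ 2] = (315/32) / (21/32) = 15.

15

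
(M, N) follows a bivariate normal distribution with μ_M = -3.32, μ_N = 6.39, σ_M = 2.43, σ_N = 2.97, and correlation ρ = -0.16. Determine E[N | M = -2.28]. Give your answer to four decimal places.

For a bivariate normal, E[N | M=x] = μ_N + ρ·(σ_N/σ_M)·(x − μ_M).
E[N | M=-2.28] = 6.39 + (-0.16)·(2.97/2.43)·(-2.28 − (-3.32)) = 6.39 + (-0.19556)·(1.04) = 6.1866.

6.1866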